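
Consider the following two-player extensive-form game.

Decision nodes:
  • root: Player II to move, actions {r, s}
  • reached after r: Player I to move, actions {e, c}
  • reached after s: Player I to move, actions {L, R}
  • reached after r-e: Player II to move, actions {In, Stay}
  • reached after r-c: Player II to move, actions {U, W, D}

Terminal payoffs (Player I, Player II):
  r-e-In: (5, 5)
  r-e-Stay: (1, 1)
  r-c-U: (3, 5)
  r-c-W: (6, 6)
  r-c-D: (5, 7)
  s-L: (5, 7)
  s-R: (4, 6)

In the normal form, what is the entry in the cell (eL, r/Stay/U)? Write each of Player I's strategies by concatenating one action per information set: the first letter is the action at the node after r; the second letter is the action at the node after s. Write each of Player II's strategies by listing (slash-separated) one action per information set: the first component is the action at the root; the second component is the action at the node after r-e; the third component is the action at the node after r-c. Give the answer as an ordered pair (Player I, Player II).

(1, 1)

Trace the play path from the root:
  Player II plays r
  Player I plays e at [r]
  Player II plays Stay at [r-e]
→ terminal payoff (1, 1).
(Player I's choice at the node after s is never reached on this path, so it doesn't affect the outcome.)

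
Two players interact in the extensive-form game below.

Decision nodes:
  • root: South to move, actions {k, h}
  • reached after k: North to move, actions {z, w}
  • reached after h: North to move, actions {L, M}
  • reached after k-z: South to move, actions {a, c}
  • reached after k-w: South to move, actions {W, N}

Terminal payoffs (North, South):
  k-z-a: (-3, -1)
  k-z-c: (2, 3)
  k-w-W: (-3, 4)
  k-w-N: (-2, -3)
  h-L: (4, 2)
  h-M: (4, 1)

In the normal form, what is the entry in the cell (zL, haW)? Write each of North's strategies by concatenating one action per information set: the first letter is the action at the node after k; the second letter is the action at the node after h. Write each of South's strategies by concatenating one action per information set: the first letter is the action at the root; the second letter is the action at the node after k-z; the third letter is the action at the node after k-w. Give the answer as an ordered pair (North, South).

Trace the play path from the root:
  South plays h
  North plays L at [h]
→ terminal payoff (4, 2).
(North's choice at the node after k is never reached on this path, so it doesn't affect the outcome.)

(4, 2)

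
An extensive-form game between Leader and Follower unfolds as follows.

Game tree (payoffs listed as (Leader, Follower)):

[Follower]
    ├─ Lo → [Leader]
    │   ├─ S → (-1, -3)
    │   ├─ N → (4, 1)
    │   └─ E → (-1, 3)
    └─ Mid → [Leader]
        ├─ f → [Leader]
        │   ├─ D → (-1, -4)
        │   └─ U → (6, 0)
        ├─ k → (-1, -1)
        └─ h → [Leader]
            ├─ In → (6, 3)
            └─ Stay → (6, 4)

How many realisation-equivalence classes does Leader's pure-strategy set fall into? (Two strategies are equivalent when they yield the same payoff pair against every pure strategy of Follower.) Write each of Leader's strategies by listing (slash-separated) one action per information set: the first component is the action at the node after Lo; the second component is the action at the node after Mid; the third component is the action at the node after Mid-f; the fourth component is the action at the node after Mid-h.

Leader has 36 pure strategies: S/f/D/In, S/f/D/Stay, S/f/U/In, S/f/U/Stay, S/k/D/In, S/k/D/Stay, S/k/U/In, S/k/U/Stay, S/h/D/In, S/h/D/Stay, S/h/U/In, S/h/U/Stay, N/f/D/In, N/f/D/Stay, N/f/U/In, N/f/U/Stay, N/k/D/In, N/k/D/Stay, N/k/U/In, N/k/U/Stay, N/h/D/In, N/h/D/Stay, N/h/U/In, N/h/U/Stay, E/f/D/In, E/f/D/Stay, E/f/U/In, E/f/U/Stay, E/k/D/In, E/k/D/Stay, E/k/U/In, E/k/U/Stay, E/h/D/In, E/h/D/Stay, E/h/U/In, E/h/U/Stay. Columns: Lo, Mid.
{S/f/D/In, S/f/D/Stay} → row (-1,-3) (-1,-4)
{S/f/U/In, S/f/U/Stay} → row (-1,-3) (6,0)
{S/k/D/In, S/k/D/Stay, S/k/U/In, S/k/U/Stay} → row (-1,-3) (-1,-1)
{S/h/D/In, S/h/U/In} → row (-1,-3) (6,3)
{S/h/D/Stay, S/h/U/Stay} → row (-1,-3) (6,4)
{N/f/D/In, N/f/D/Stay} → row (4,1) (-1,-4)
{N/f/U/In, N/f/U/Stay} → row (4,1) (6,0)
{N/k/D/In, N/k/D/Stay, N/k/U/In, N/k/U/Stay} → row (4,1) (-1,-1)
{N/h/D/In, N/h/U/In} → row (4,1) (6,3)
{N/h/D/Stay, N/h/U/Stay} → row (4,1) (6,4)
{E/f/D/In, E/f/D/Stay} → row (-1,3) (-1,-4)
{E/f/U/In, E/f/U/Stay} → row (-1,3) (6,0)
{E/k/D/In, E/k/D/Stay, E/k/U/In, E/k/U/Stay} → row (-1,3) (-1,-1)
{E/h/D/In, E/h/U/In} → row (-1,3) (6,3)
{E/h/D/Stay, E/h/U/Stay} → row (-1,3) (6,4)
That's 15 distinct rows out of 36 strategies.

15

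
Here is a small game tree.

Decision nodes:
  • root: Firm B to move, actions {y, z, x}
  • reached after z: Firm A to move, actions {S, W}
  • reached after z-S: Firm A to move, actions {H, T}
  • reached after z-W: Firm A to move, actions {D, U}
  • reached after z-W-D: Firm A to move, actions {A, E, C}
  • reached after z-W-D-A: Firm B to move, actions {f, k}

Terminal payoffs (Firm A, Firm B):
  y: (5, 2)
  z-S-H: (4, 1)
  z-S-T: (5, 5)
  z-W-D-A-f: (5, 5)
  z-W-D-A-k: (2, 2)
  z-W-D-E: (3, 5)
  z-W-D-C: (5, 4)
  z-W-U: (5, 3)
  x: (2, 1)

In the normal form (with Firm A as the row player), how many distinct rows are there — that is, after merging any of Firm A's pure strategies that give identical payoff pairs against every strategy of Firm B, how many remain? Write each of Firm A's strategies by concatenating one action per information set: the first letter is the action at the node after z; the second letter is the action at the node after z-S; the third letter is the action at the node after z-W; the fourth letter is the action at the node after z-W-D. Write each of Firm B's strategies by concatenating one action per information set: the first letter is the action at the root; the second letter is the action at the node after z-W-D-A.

Firm A has 24 pure strategies: SHDA, SHDE, SHDC, SHUA, SHUE, SHUC, STDA, STDE, STDC, STUA, STUE, STUC, WHDA, WHDE, WHDC, WHUA, WHUE, WHUC, WTDA, WTDE, WTDC, WTUA, WTUE, WTUC. Columns: yf, yk, zf, zk, xf, xk.
{SHDA, SHDE, SHDC, SHUA, SHUE, SHUC} → row (5,2) (5,2) (4,1) (4,1) (2,1) (2,1)
{STDA, STDE, STDC, STUA, STUE, STUC} → row (5,2) (5,2) (5,5) (5,5) (2,1) (2,1)
{WHDA, WTDA} → row (5,2) (5,2) (5,5) (2,2) (2,1) (2,1)
{WHDE, WTDE} → row (5,2) (5,2) (3,5) (3,5) (2,1) (2,1)
{WHDC, WTDC} → row (5,2) (5,2) (5,4) (5,4) (2,1) (2,1)
{WHUA, WHUE, WHUC, WTUA, WTUE, WTUC} → row (5,2) (5,2) (5,3) (5,3) (2,1) (2,1)
That's 6 distinct rows out of 24 strategies.

6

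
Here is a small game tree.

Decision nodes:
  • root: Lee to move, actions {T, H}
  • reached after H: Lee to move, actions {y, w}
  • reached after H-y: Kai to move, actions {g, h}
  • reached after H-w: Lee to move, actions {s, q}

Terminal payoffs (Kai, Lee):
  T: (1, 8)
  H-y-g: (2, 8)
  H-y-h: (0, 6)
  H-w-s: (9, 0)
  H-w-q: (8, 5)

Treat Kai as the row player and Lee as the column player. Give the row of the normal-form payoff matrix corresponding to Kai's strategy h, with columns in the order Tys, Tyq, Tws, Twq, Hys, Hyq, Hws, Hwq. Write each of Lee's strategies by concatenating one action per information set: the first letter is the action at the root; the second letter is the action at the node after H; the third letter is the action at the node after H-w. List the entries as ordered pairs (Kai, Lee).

(1,8) (1,8) (1,8) (1,8) (0,6) (0,6) (9,0) (8,5)

vs Tys: Lee plays T → (1, 8)
vs Tyq: Lee plays T → (1, 8)
vs Tws: Lee plays T → (1, 8)
vs Twq: Lee plays T → (1, 8)
vs Hys: Lee plays H → Lee plays y at [H] → Kai plays h at [H-y] → (0, 6)
vs Hyq: Lee plays H → Lee plays y at [H] → Kai plays h at [H-y] → (0, 6)
vs Hws: Lee plays H → Lee plays w at [H] → Lee plays s at [H-w] → (9, 0)
vs Hwq: Lee plays H → Lee plays w at [H] → Lee plays q at [H-w] → (8, 5)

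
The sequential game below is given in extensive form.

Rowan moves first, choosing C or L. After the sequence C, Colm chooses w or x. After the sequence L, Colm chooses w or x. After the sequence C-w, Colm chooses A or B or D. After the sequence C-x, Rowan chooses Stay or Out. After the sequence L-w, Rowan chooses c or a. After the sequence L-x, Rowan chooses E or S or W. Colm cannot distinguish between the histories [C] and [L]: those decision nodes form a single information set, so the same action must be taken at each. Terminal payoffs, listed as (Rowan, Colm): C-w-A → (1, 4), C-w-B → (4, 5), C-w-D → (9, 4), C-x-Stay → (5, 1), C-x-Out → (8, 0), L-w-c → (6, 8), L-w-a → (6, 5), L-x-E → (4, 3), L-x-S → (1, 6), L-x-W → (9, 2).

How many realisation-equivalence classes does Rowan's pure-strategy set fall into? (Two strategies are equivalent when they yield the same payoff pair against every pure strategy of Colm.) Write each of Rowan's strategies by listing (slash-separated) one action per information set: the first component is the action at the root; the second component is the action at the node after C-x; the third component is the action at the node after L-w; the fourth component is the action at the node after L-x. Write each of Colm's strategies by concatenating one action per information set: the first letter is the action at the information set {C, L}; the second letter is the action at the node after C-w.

Rowan has 24 pure strategies: C/Stay/c/E, C/Stay/c/S, C/Stay/c/W, C/Stay/a/E, C/Stay/a/S, C/Stay/a/W, C/Out/c/E, C/Out/c/S, C/Out/c/W, C/Out/a/E, C/Out/a/S, C/Out/a/W, L/Stay/c/E, L/Stay/c/S, L/Stay/c/W, L/Stay/a/E, L/Stay/a/S, L/Stay/a/W, L/Out/c/E, L/Out/c/S, L/Out/c/W, L/Out/a/E, L/Out/a/S, L/Out/a/W. Columns: wA, wB, wD, xA, xB, xD.
{C/Stay/c/E, C/Stay/c/S, C/Stay/c/W, C/Stay/a/E, C/Stay/a/S, C/Stay/a/W} → row (1,4) (4,5) (9,4) (5,1) (5,1) (5,1)
{C/Out/c/E, C/Out/c/S, C/Out/c/W, C/Out/a/E, C/Out/a/S, C/Out/a/W} → row (1,4) (4,5) (9,4) (8,0) (8,0) (8,0)
{L/Stay/c/E, L/Out/c/E} → row (6,8) (6,8) (6,8) (4,3) (4,3) (4,3)
{L/Stay/c/S, L/Out/c/S} → row (6,8) (6,8) (6,8) (1,6) (1,6) (1,6)
{L/Stay/c/W, L/Out/c/W} → row (6,8) (6,8) (6,8) (9,2) (9,2) (9,2)
{L/Stay/a/E, L/Out/a/E} → row (6,5) (6,5) (6,5) (4,3) (4,3) (4,3)
{L/Stay/a/S, L/Out/a/S} → row (6,5) (6,5) (6,5) (1,6) (1,6) (1,6)
{L/Stay/a/W, L/Out/a/W} → row (6,5) (6,5) (6,5) (9,2) (9,2) (9,2)
That's 8 distinct rows out of 24 strategies.

8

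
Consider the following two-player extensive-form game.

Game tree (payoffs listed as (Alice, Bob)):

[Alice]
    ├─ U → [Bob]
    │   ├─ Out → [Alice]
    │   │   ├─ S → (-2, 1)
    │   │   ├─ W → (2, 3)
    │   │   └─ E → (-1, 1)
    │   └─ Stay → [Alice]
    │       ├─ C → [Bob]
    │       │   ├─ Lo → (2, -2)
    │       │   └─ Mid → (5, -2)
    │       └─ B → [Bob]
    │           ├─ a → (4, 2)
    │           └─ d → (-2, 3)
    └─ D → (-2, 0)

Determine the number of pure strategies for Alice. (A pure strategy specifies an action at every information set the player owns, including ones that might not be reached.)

12

Alice owns the root with actions {U, D} — two choices.
Alice owns the node after U-Out with actions {S, W, E} — three choices.
Alice owns the node after U-Stay with actions {C, B} — two choices.
A pure strategy fixes one action at each information set independently, so the count is the product 2 × 3 × 2 = 12.
(For reference, Bob has 8 pure strategies, giving a 12×8 normal-form matrix.)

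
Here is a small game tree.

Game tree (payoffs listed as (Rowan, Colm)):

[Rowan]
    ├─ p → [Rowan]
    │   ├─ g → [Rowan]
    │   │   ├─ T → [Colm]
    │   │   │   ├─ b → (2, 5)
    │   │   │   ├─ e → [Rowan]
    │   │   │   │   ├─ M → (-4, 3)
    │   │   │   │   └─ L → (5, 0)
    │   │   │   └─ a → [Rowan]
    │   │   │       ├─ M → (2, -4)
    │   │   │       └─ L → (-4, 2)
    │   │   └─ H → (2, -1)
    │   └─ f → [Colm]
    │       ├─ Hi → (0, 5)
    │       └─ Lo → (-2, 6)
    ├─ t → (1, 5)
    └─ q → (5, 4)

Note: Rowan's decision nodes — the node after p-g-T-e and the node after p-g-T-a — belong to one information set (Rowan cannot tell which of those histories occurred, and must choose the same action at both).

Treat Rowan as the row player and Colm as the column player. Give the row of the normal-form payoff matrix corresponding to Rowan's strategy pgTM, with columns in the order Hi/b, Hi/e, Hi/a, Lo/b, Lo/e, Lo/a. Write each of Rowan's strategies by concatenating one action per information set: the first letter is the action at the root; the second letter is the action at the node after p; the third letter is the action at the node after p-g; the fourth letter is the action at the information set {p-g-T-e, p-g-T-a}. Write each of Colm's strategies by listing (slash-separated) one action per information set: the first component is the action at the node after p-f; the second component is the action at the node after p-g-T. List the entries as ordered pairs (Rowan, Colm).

vs Hi/b: Rowan plays p → Rowan plays g at [p] → Rowan plays T at [p-g] → Colm plays b at [p-g-T] → (2, 5)
vs Hi/e: Rowan plays p → Rowan plays g at [p] → Rowan plays T at [p-g] → Colm plays e at [p-g-T] → Rowan plays M at [p-g-T-e] → (-4, 3)
vs Hi/a: Rowan plays p → Rowan plays g at [p] → Rowan plays T at [p-g] → Colm plays a at [p-g-T] → Rowan plays M at [p-g-T-a] → (2, -4)
vs Lo/b: Rowan plays p → Rowan plays g at [p] → Rowan plays T at [p-g] → Colm plays b at [p-g-T] → (2, 5)
vs Lo/e: Rowan plays p → Rowan plays g at [p] → Rowan plays T at [p-g] → Colm plays e at [p-g-T] → Rowan plays M at [p-g-T-e] → (-4, 3)
vs Lo/a: Rowan plays p → Rowan plays g at [p] → Rowan plays T at [p-g] → Colm plays a at [p-g-T] → Rowan plays M at [p-g-T-a] → (2, -4)

(2,5) (-4,3) (2,-4) (2,5) (-4,3) (2,-4)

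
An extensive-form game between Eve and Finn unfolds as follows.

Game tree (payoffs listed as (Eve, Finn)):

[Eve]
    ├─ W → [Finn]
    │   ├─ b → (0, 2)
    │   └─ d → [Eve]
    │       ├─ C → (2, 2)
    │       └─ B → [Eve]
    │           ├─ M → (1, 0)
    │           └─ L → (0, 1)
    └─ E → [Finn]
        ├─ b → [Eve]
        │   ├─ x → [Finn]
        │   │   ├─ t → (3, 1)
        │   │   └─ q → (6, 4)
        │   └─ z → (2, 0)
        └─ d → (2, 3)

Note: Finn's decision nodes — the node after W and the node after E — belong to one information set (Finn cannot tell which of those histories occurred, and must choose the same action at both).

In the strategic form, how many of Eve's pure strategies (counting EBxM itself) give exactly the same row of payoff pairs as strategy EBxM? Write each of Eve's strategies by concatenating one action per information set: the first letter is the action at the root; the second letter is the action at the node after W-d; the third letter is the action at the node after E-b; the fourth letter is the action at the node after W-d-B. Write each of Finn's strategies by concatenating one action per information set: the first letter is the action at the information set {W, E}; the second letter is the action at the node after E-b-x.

4

Row for EBxM (columns bt, bq, dt, dq): (3,1) (6,4) (2,3) (2,3).
Under EBxM, Eve's choice at the node after W-d and at the node after W-d-B can never be reached regardless of what Finn does, so varying those choices leaves every outcome unchanged.
Holding the reachable choices fixed and varying the unreachable ones freely already gives 2 × 2 = 4 equivalent strategies.
No other strategy reproduces this row, so those 4 are the full class: ECxM, ECxL, EBxM, EBxL.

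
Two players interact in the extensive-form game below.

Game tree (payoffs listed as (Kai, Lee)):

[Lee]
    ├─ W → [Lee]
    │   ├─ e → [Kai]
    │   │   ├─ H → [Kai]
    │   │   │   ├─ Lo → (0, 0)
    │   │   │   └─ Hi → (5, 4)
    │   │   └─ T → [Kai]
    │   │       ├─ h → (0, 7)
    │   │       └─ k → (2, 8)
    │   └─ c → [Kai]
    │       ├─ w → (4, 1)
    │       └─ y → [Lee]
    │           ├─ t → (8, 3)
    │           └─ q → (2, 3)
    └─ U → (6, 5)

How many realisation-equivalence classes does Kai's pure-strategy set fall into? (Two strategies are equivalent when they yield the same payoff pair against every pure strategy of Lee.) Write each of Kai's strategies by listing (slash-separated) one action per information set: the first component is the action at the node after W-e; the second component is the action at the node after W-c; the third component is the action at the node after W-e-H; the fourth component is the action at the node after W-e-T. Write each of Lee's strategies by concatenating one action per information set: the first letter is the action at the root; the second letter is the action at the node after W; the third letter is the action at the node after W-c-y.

Kai has 16 pure strategies: H/w/Lo/h, H/w/Lo/k, H/w/Hi/h, H/w/Hi/k, H/y/Lo/h, H/y/Lo/k, H/y/Hi/h, H/y/Hi/k, T/w/Lo/h, T/w/Lo/k, T/w/Hi/h, T/w/Hi/k, T/y/Lo/h, T/y/Lo/k, T/y/Hi/h, T/y/Hi/k. Columns: Wet, Weq, Wct, Wcq, Uet, Ueq, Uct, Ucq.
{H/w/Lo/h, H/w/Lo/k} → row (0,0) (0,0) (4,1) (4,1) (6,5) (6,5) (6,5) (6,5)
{H/w/Hi/h, H/w/Hi/k} → row (5,4) (5,4) (4,1) (4,1) (6,5) (6,5) (6,5) (6,5)
{H/y/Lo/h, H/y/Lo/k} → row (0,0) (0,0) (8,3) (2,3) (6,5) (6,5) (6,5) (6,5)
{H/y/Hi/h, H/y/Hi/k} → row (5,4) (5,4) (8,3) (2,3) (6,5) (6,5) (6,5) (6,5)
{T/w/Lo/h, T/w/Hi/h} → row (0,7) (0,7) (4,1) (4,1) (6,5) (6,5) (6,5) (6,5)
{T/w/Lo/k, T/w/Hi/k} → row (2,8) (2,8) (4,1) (4,1) (6,5) (6,5) (6,5) (6,5)
{T/y/Lo/h, T/y/Hi/h} → row (0,7) (0,7) (8,3) (2,3) (6,5) (6,5) (6,5) (6,5)
{T/y/Lo/k, T/y/Hi/k} → row (2,8) (2,8) (8,3) (2,3) (6,5) (6,5) (6,5) (6,5)
That's 8 distinct rows out of 16 strategies.

8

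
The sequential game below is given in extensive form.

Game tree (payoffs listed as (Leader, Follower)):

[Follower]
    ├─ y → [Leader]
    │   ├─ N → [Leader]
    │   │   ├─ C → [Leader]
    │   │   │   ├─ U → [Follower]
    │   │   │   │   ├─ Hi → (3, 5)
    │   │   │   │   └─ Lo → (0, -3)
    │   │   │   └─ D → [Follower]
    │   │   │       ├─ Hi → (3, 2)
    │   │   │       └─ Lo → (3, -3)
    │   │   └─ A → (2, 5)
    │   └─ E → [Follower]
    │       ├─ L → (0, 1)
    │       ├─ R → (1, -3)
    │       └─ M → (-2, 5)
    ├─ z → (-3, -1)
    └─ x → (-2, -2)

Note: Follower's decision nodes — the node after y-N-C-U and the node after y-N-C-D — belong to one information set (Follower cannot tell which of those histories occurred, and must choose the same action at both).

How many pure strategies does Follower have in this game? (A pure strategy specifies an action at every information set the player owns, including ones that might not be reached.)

18

Follower owns the root with actions {y, z, x} — three choices.
Follower owns the node after y-E with actions {L, R, M} — three choices.
Follower owns the information set {y-N-C-U, y-N-C-D} with actions {Hi, Lo} — two choices.
A pure strategy fixes one action at each information set independently, so the count is the product 3 × 3 × 2 = 18.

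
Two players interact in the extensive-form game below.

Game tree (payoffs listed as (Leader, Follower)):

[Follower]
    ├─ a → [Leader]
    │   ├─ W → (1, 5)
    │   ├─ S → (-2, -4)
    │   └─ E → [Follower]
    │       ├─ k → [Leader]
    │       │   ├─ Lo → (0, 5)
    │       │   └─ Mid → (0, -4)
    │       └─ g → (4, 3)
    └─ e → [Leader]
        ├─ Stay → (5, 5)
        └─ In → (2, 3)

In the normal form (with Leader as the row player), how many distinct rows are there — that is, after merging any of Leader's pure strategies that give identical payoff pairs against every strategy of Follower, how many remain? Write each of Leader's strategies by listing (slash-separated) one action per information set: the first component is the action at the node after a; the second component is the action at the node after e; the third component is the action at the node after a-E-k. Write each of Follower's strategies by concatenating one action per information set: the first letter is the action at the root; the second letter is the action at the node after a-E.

Leader has 12 pure strategies: W/Stay/Lo, W/Stay/Mid, W/In/Lo, W/In/Mid, S/Stay/Lo, S/Stay/Mid, S/In/Lo, S/In/Mid, E/Stay/Lo, E/Stay/Mid, E/In/Lo, E/In/Mid. Columns: ak, ag, ek, eg.
{W/Stay/Lo, W/Stay/Mid} → row (1,5) (1,5) (5,5) (5,5)
{W/In/Lo, W/In/Mid} → row (1,5) (1,5) (2,3) (2,3)
{S/Stay/Lo, S/Stay/Mid} → row (-2,-4) (-2,-4) (5,5) (5,5)
{S/In/Lo, S/In/Mid} → row (-2,-4) (-2,-4) (2,3) (2,3)
{E/Stay/Lo} → row (0,5) (4,3) (5,5) (5,5)
{E/Stay/Mid} → row (0,-4) (4,3) (5,5) (5,5)
{E/In/Lo} → row (0,5) (4,3) (2,3) (2,3)
{E/In/Mid} → row (0,-4) (4,3) (2,3) (2,3)
That's 8 distinct rows out of 12 strategies.

8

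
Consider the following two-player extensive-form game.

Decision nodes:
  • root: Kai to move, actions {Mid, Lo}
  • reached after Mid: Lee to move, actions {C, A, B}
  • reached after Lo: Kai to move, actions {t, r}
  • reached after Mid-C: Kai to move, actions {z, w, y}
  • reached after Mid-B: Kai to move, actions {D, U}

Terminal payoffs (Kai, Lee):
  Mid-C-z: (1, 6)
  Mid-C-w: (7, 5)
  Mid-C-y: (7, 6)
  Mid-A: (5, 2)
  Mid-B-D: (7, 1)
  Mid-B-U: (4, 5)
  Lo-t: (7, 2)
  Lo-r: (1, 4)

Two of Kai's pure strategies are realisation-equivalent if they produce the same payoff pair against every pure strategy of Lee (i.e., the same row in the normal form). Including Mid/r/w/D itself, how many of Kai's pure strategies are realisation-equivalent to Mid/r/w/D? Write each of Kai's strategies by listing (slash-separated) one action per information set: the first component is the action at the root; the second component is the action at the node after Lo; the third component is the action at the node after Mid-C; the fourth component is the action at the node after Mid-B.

Row for Mid/r/w/D (columns C, A, B): (7,5) (5,2) (7,1).
Under Mid/r/w/D, Kai's choice at the node after Lo can never be reached regardless of what Lee does, so varying those choices leaves every outcome unchanged.
Holding the reachable choices fixed and varying the unreachable one freely already gives 2 equivalent strategies.
No other strategy reproduces this row, so those 2 are the full class: Mid/t/w/D, Mid/r/w/D.

2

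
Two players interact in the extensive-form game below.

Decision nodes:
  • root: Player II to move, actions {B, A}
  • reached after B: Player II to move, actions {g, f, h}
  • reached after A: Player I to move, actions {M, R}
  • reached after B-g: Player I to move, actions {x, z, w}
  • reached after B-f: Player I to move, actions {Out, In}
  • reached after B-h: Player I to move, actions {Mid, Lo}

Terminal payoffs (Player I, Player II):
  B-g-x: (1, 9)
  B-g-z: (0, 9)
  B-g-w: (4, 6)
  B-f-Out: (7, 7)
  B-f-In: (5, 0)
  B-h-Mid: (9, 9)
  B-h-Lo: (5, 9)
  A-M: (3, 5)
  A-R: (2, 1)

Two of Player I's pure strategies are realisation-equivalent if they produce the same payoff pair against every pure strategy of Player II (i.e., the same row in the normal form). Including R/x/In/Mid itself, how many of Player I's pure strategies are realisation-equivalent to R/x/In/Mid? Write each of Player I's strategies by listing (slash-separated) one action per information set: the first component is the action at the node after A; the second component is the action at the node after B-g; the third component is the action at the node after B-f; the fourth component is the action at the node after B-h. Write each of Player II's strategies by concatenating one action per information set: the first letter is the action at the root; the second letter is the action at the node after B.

Row for R/x/In/Mid (columns Bg, Bf, Bh, Ag, Af, Ah): (1,9) (5,0) (9,9) (2,1) (2,1) (2,1).
Every one of Player I's information sets is on the play path for some reply by Player II when Player I follows R/x/In/Mid.
Changing the action at any of them therefore changes at least one column, so only R/x/In/Mid itself gives this row.

1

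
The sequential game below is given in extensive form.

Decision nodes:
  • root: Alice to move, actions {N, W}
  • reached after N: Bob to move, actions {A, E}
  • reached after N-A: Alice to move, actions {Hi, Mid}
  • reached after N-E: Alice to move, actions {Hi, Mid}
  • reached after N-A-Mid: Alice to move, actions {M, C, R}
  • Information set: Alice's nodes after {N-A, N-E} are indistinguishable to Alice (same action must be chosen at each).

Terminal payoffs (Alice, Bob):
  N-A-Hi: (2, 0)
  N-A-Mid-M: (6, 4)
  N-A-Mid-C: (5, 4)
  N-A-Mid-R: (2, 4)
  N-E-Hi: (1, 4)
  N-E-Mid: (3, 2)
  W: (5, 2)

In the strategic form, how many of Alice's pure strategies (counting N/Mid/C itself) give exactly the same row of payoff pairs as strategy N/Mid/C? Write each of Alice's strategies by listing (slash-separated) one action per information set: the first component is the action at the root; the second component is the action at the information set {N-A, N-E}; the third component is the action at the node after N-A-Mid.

Row for N/Mid/C (columns A, E): (5,4) (3,2).
Every one of Alice's information sets is on the play path for some reply by Bob when Alice follows N/Mid/C.
Changing the action at any of them therefore changes at least one column, so only N/Mid/C itself gives this row.

1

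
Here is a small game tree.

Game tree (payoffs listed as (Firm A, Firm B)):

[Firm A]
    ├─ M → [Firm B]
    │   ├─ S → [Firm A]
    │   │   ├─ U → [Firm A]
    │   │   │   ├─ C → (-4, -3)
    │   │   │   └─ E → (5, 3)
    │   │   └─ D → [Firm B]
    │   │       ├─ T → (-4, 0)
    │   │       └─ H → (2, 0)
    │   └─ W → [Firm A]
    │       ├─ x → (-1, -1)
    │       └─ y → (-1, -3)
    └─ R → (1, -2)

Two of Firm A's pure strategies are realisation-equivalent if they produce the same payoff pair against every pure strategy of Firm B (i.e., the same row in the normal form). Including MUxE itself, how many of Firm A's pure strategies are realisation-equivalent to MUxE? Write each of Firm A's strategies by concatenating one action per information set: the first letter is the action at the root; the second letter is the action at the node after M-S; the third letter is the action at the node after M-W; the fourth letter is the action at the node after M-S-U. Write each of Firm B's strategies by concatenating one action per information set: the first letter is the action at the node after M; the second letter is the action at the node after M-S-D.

Row for MUxE (columns ST, SH, WT, WH): (5,3) (5,3) (-1,-1) (-1,-1).
Every one of Firm A's information sets is on the play path for some reply by Firm B when Firm A follows MUxE.
Changing the action at any of them therefore changes at least one column, so only MUxE itself gives this row.

1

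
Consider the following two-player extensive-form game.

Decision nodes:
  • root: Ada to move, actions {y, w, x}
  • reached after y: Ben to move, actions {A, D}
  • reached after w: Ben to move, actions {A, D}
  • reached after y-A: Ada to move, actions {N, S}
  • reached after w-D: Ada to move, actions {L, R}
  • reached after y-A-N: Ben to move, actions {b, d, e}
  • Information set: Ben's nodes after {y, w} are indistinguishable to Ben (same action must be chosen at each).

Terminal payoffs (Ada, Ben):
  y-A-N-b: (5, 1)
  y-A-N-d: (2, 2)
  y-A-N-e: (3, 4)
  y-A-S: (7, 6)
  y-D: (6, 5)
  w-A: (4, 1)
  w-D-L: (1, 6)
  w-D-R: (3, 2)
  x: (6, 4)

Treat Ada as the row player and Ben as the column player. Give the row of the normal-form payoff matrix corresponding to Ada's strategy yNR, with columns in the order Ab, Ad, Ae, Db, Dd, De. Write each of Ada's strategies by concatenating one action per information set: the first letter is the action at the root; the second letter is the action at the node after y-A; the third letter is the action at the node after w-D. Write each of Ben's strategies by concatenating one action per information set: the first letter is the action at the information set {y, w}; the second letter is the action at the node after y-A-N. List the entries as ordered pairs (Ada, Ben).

vs Ab: Ada plays y → Ben plays A at [y] → Ada plays N at [y-A] → Ben plays b at [y-A-N] → (5, 1)
vs Ad: Ada plays y → Ben plays A at [y] → Ada plays N at [y-A] → Ben plays d at [y-A-N] → (2, 2)
vs Ae: Ada plays y → Ben plays A at [y] → Ada plays N at [y-A] → Ben plays e at [y-A-N] → (3, 4)
vs Db: Ada plays y → Ben plays D at [y] → (6, 5)
vs Dd: Ada plays y → Ben plays D at [y] → (6, 5)
vs De: Ada plays y → Ben plays D at [y] → (6, 5)

(5,1) (2,2) (3,4) (6,5) (6,5) (6,5)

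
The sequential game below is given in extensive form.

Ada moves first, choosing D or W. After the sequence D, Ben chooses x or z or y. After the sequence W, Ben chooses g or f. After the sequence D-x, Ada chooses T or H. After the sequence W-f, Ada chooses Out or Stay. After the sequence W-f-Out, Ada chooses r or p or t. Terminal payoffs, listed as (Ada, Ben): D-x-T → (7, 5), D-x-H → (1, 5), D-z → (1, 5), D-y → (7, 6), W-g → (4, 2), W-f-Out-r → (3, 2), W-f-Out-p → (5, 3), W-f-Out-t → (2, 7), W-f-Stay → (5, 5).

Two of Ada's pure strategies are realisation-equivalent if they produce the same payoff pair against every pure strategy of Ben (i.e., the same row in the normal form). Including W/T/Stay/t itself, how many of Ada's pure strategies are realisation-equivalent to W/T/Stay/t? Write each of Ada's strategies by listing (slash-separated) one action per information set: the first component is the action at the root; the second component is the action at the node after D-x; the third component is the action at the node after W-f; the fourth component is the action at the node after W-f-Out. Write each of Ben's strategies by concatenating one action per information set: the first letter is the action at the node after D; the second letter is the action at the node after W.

Row for W/T/Stay/t (columns xg, xf, zg, zf, yg, yf): (4,2) (5,5) (4,2) (5,5) (4,2) (5,5).
Under W/T/Stay/t, Ada's choice at the node after D-x and at the node after W-f-Out can never be reached regardless of what Ben does, so varying those choices leaves every outcome unchanged.
Holding the reachable choices fixed and varying the unreachable ones freely already gives 2 × 3 = 6 equivalent strategies.
No other strategy reproduces this row, so those 6 are the full class: W/T/Stay/r, W/T/Stay/p, W/T/Stay/t, W/H/Stay/r, W/H/Stay/p, W/H/Stay/t.

6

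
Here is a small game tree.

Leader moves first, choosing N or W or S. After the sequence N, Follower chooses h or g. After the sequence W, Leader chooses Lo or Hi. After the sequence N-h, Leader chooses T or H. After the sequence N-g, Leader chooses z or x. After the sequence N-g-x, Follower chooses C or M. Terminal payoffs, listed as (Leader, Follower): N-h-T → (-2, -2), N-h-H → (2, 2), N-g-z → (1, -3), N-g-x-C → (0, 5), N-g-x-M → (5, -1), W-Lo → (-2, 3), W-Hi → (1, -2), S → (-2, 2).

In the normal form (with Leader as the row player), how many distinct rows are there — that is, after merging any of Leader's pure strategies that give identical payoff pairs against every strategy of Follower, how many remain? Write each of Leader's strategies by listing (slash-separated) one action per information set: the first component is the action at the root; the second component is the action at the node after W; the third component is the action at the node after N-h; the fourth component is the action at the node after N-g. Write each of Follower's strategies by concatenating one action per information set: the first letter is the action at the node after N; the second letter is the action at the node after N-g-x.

Leader has 24 pure strategies: N/Lo/T/z, N/Lo/T/x, N/Lo/H/z, N/Lo/H/x, N/Hi/T/z, N/Hi/T/x, N/Hi/H/z, N/Hi/H/x, W/Lo/T/z, W/Lo/T/x, W/Lo/H/z, W/Lo/H/x, W/Hi/T/z, W/Hi/T/x, W/Hi/H/z, W/Hi/H/x, S/Lo/T/z, S/Lo/T/x, S/Lo/H/z, S/Lo/H/x, S/Hi/T/z, S/Hi/T/x, S/Hi/H/z, S/Hi/H/x. Columns: hC, hM, gC, gM.
{N/Lo/T/z, N/Hi/T/z} → row (-2,-2) (-2,-2) (1,-3) (1,-3)
{N/Lo/T/x, N/Hi/T/x} → row (-2,-2) (-2,-2) (0,5) (5,-1)
{N/Lo/H/z, N/Hi/H/z} → row (2,2) (2,2) (1,-3) (1,-3)
{N/Lo/H/x, N/Hi/H/x} → row (2,2) (2,2) (0,5) (5,-1)
{W/Lo/T/z, W/Lo/T/x, W/Lo/H/z, W/Lo/H/x} → row (-2,3) (-2,3) (-2,3) (-2,3)
{W/Hi/T/z, W/Hi/T/x, W/Hi/H/z, W/Hi/H/x} → row (1,-2) (1,-2) (1,-2) (1,-2)
{S/Lo/T/z, S/Lo/T/x, S/Lo/H/z, S/Lo/H/x, S/Hi/T/z, S/Hi/T/x, S/Hi/H/z, S/Hi/H/x} → row (-2,2) (-2,2) (-2,2) (-2,2)
That's 7 distinct rows out of 24 strategies.

7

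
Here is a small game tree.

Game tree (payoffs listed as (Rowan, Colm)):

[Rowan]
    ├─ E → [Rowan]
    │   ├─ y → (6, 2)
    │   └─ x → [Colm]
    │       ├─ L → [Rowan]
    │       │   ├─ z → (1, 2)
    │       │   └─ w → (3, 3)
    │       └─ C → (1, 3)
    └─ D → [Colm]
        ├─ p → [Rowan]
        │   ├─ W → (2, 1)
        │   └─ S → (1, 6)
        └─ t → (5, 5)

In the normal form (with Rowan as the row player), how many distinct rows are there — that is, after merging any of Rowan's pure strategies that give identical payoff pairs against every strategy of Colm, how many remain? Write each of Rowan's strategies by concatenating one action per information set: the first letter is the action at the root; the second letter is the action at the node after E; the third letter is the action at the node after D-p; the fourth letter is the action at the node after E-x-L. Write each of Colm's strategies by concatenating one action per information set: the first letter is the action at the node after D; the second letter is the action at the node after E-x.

Rowan has 16 pure strategies: EyWz, EyWw, EySz, EySw, ExWz, ExWw, ExSz, ExSw, DyWz, DyWw, DySz, DySw, DxWz, DxWw, DxSz, DxSw. Columns: pL, pC, tL, tC.
{EyWz, EyWw, EySz, EySw} → row (6,2) (6,2) (6,2) (6,2)
{ExWz, ExSz} → row (1,2) (1,3) (1,2) (1,3)
{ExWw, ExSw} → row (3,3) (1,3) (3,3) (1,3)
{DyWz, DyWw, DxWz, DxWw} → row (2,1) (2,1) (5,5) (5,5)
{DySz, DySw, DxSz, DxSw} → row (1,6) (1,6) (5,5) (5,5)
That's 5 distinct rows out of 16 strategies.

5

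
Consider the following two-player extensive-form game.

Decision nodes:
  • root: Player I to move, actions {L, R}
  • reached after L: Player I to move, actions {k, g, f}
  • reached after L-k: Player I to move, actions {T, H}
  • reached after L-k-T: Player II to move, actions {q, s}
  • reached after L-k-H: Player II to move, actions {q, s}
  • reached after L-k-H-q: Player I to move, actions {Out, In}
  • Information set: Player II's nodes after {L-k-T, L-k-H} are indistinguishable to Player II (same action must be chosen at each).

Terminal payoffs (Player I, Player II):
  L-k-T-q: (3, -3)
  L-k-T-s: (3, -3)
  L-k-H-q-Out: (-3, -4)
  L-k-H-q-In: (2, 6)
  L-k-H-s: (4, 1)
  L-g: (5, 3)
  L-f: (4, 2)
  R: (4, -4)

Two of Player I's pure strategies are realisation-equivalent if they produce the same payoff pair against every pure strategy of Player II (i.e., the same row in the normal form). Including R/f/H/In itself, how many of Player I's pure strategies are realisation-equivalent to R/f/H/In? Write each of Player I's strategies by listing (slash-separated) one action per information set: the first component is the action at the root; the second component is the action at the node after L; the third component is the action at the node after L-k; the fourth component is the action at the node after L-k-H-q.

Row for R/f/H/In (columns q, s): (4,-4) (4,-4).
Under R/f/H/In, Player I's choice at the node after L and at the node after L-k and at the node after L-k-H-q can never be reached regardless of what Player II does, so varying those choices leaves every outcome unchanged.
Holding the reachable choices fixed and varying the unreachable ones freely already gives 3 × 2 × 2 = 12 equivalent strategies.
No other strategy reproduces this row, so those 12 are the full class: R/k/T/Out, R/k/T/In, R/k/H/Out, R/k/H/In, R/g/T/Out, R/g/T/In, R/g/H/Out, R/g/H/In, R/f/T/Out, R/f/T/In, R/f/H/Out, R/f/H/In.

12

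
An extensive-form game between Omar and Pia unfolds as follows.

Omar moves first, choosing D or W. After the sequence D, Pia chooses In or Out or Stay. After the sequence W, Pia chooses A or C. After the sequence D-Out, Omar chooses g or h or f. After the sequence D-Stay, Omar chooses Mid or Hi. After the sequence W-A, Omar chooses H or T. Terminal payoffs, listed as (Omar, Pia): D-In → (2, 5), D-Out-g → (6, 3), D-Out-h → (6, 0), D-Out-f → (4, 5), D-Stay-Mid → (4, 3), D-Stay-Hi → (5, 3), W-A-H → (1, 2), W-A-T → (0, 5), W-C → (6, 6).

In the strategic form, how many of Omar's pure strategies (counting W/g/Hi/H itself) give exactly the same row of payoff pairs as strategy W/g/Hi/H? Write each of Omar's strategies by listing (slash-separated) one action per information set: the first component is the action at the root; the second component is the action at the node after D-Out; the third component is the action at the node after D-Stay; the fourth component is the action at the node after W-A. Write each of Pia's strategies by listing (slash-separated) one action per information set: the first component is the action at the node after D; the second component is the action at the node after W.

Row for W/g/Hi/H (columns In/A, In/C, Out/A, Out/C, Stay/A, Stay/C): (1,2) (6,6) (1,2) (6,6) (1,2) (6,6).
Under W/g/Hi/H, Omar's choice at the node after D-Out and at the node after D-Stay can never be reached regardless of what Pia does, so varying those choices leaves every outcome unchanged.
Holding the reachable choices fixed and varying the unreachable ones freely already gives 3 × 2 = 6 equivalent strategies.
No other strategy reproduces this row, so those 6 are the full class: W/g/Mid/H, W/g/Hi/H, W/h/Mid/H, W/h/Hi/H, W/f/Mid/H, W/f/Hi/H.

6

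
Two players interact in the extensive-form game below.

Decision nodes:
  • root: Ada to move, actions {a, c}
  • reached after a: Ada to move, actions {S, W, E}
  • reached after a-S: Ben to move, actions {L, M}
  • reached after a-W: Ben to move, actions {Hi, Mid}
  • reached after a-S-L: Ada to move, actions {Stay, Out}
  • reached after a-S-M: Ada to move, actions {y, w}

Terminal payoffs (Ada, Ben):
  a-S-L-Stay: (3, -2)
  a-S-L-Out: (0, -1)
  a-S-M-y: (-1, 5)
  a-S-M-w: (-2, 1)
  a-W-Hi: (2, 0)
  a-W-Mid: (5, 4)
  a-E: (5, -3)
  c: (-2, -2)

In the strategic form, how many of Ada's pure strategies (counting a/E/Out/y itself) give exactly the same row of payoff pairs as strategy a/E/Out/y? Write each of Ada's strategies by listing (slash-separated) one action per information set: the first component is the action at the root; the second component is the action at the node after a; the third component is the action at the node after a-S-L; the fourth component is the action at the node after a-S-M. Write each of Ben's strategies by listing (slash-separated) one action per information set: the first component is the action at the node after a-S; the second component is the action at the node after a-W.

4

Row for a/E/Out/y (columns L/Hi, L/Mid, M/Hi, M/Mid): (5,-3) (5,-3) (5,-3) (5,-3).
Under a/E/Out/y, Ada's choice at the node after a-S-L and at the node after a-S-M can never be reached regardless of what Ben does, so varying those choices leaves every outcome unchanged.
Holding the reachable choices fixed and varying the unreachable ones freely already gives 2 × 2 = 4 equivalent strategies.
No other strategy reproduces this row, so those 4 are the full class: a/E/Stay/y, a/E/Stay/w, a/E/Out/y, a/E/Out/w.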